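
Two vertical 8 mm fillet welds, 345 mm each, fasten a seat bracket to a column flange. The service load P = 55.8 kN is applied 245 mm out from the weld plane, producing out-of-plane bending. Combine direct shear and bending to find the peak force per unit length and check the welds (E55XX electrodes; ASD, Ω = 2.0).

f_max ≈ 354 N/mm; adequate

E55XX → F_EXX = 550 MPa.
L_w = 2 × 345 = 690 mm; section modulus (unit throat) S = 2 × L²/6 = 39680 mm².
Direct shear f_v = P/L_w = 55.8×10³/690 = 80.87 N/mm.
Moment M = P × e = 55.8×10³ × 245 = 13671000 N·mm; bending f_b = M/S = 344.6 N/mm.
f_max = √(f_v² + f_b²) = √(80.87² + 344.6²) = 353.9 N/mm.
r_n/Ω = (1/2.0) × 0.6 × 550 × (0.707 × 8) = 933.2 N/mm → adequate.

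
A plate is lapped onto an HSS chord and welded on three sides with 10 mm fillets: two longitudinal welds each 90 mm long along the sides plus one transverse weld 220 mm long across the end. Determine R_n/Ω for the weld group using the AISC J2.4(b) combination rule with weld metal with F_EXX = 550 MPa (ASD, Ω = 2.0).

t_e = 0.707 × 10 = 7.07 mm.
R_nwl = 0.6 × 550 × 7.07 × 180 × 10⁻³ = 420 kN (longitudinal, 2 welds).
R_nwt = 0.6 × 550 × 7.07 × 220 × 10⁻³ = 513.3 kN (transverse, base value).
(i) R_nwl + R_nwt = 933.2 kN; (ii) 0.85 R_nwl + 1.5 R_nwt = 1127 kN.
R_n = max = 1127 kN [governs: (ii)]; R_n/Ω = 563.4 kN.

R_n/Ω ≈ 563 kN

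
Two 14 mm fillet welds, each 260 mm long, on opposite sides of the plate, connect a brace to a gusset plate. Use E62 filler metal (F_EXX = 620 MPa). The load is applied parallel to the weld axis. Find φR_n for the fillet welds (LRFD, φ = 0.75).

φR_n ≈ 1440 kN

Effective throat t_e = 0.707 × 14 = 9.898 mm.
Total length L = 520 mm; A_we = 9.898 × 520 = 5147 mm².
F_nw = 0.6 F_EXX = 0.6 × 620 = 372 MPa.
φR_n = 0.75 × 372 × 5147 × 10⁻³ = 1436 kN.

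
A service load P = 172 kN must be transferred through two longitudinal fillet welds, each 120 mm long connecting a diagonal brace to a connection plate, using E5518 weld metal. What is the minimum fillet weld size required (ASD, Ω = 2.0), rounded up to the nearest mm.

E55XX → F_EXX = 550 MPa.
Total weld length L = 240 mm.
Required throat t_e = P × Ω / (0.6 F_EXX × L) = 172 × 2.0 / (0.6 × 550 × 240 × 10⁻³) = 4.343 mm.
Required leg w = t_e / 0.707 = 6.143 mm → use 7 mm.

w = 7 mm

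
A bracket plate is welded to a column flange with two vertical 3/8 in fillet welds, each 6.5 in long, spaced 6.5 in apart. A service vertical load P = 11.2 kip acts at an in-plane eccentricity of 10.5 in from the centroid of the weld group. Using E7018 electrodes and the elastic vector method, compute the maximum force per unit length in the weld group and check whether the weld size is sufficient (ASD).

f_max ≈ 3.61 kip/in; adequate

E70XX → F_EXX = 70 ksi.
Total weld length L_w = 13 in. Treat welds as unit-width lines.
Polar moment about centroid: J = 2[d³/12 + d(b/2)²] = 2[6.5³/12 + 6.5×3.25²] = 183.1 in³.
Direct shear f_v = P/L_w = 11.2 / 13 = 0.8615 kip/in (vertical).
Torsion M = P·e = 11.2 × 10.5 = 117.6 kip·in.
Critical point at (x, y) = (3.25, 3.25) from centroid. f_tx = M·y/J = 2.088 kip/in; f_ty = M·x/J = 2.088 kip/in.
Resultant f_max = √[f_tx² + (f_v + f_ty)²] = √[2.088² + (0.8615 + 2.088)²] = 3.613 kip/in.
Capacity per unit length: r_n/Ω = (1/2.0) × 0.6 × 70 × (0.707 × 0.375) = 5.568 kip/in.
3.613 ≤ 5.568 → adequate.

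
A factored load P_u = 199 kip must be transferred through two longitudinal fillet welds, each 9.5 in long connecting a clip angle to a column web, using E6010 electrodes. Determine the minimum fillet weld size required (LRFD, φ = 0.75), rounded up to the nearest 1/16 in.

E60XX → F_EXX = 60 ksi.
Total weld length L = 19 in.
Required throat t_e = P_u / (φ × 0.6 F_EXX × L) = 199 / (0.75 × 0.6 × 60 × 19) = 0.3879 in.
Required leg w = t_e / 0.707 = 0.5487 in → use 9/16 in.

w = 9/16 in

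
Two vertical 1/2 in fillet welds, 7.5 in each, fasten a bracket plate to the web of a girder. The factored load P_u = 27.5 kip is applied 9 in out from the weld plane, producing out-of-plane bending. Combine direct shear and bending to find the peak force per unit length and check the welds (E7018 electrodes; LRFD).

f_max ≈ 13.3 kip/in; NOT adequate

E70XX → F_EXX = 70 ksi.
L_w = 2 × 7.5 = 15 in; section modulus (unit throat) S = 2 × L²/6 = 18.75 in².
Direct shear f_v = P/L_w = 27.5/15 = 1.833 kip/in.
Moment M = P × e = 27.5 × 9 = 247.5 kip·in; bending f_b = M/S = 13.2 kip/in.
f_max = √(f_v² + f_b²) = √(1.833² + 13.2²) = 13.33 kip/in.
φr_n = 0.75 × 0.6 × 70 × (0.707 × 0.5) = 11.14 kip/in → NOT adequate.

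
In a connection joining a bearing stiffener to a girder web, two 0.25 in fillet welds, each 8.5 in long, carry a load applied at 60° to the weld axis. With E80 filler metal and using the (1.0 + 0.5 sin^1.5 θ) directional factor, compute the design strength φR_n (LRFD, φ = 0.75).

φR_n ≈ 152 kip

E80XX → F_EXX = 80 ksi.
t_e = 0.707 × 0.25 = 0.1767 in; A_we = 0.1767 × 17 = 3.005 in².
Directional factor: 1.0 + 0.5 sin^1.5(60°) = 1.403.
F_nw = 0.6 × 80 × 1.403 = 67.34 ksi.
φR_n = 0.75 × 67.34 × 3.005 = 151.8 kip.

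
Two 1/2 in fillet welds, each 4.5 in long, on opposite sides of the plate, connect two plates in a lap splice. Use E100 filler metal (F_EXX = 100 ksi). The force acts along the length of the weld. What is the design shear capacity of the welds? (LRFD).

Effective throat t_e = 0.707 × 0.5 = 0.3535 in.
Total length L = 9 in; A_we = 0.3535 × 9 = 3.181 in².
F_nw = 0.6 F_EXX = 0.6 × 100 = 60 ksi.
φR_n = 0.75 × 60 × 3.181 = 143.2 kips.

φR_n ≈ 143 kips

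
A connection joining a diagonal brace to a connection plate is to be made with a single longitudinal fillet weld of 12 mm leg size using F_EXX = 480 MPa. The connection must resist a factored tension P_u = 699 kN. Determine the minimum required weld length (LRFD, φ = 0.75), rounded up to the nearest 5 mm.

Throat t_e = 0.707 × 12 = 8.484 mm.
φr_n = 0.75 × 0.6 × 480 × 8.484 × 10⁻³ = 1.833 kN/mm.
L_req = P_u / φr_n = 699 / 1.833 = 381.4 mm total.
Round up → use L = 385 mm.

L = 385 mm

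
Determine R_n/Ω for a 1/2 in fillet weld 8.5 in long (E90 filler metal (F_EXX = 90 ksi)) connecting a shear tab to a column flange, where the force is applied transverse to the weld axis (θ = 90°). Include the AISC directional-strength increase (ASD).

R_n/Ω ≈ 122 kips

t_e = 0.707 × 0.5 = 0.3535 in; A_we = 0.3535 × 8.5 = 3.005 in².
Directional factor: 1.0 + 0.5 sin^1.5(90°) = 1.5.
F_nw = 0.6 × 90 × 1.5 = 81 ksi.
R_n/Ω = (81 × 3.005) / 2.0 = 121.7 kips.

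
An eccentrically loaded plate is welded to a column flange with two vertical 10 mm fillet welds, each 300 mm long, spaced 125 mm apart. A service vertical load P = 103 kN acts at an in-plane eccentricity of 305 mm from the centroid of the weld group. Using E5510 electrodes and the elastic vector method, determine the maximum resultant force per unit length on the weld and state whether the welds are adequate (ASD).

E55XX → F_EXX = 550 MPa.
Total weld length L_w = 600 mm. Treat welds as unit-width lines.
Polar moment about centroid: J = 2[d³/12 + d(b/2)²] = 2[300³/12 + 300×62.5²] = 6844000 mm³.
Direct shear f_v = P/L_w = 103×10³ / 600 = 171.7 N/mm (vertical).
Torsion M = P·e = 103×10³ × 305 = 31415000 N·mm.
Critical point at (x, y) = (62.5, 150) from centroid. f_tx = M·y/J = 688.5 N/mm; f_ty = M·x/J = 286.9 N/mm.
Resultant f_max = √[f_tx² + (f_v + f_ty)²] = √[688.5² + (171.7 + 286.9)²] = 827.3 N/mm.
Capacity per unit length: r_n/Ω = (1/2.0) × 0.6 × 550 × (0.707 × 10) = 1167 N/mm.
827.3 ≤ 1167 → adequate.

f_max ≈ 827 N/mm; adequate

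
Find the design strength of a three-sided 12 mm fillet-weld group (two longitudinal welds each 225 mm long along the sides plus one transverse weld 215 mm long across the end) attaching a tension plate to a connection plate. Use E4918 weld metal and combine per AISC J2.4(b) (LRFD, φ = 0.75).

E49XX → F_EXX = 490 MPa.
t_e = 0.707 × 12 = 8.484 mm.
R_nwl = 0.6 × 490 × 8.484 × 450 × 10⁻³ = 1122 kN (longitudinal, 2 welds).
R_nwt = 0.6 × 490 × 8.484 × 215 × 10⁻³ = 536.3 kN (transverse, base value).
(i) R_nwl + R_nwt = 1659 kN; (ii) 0.85 R_nwl + 1.5 R_nwt = 1758 kN.
R_n = max = 1758 kN [governs: (ii)]; φR_n = 1319 kN.

φR_n ≈ 1320 kN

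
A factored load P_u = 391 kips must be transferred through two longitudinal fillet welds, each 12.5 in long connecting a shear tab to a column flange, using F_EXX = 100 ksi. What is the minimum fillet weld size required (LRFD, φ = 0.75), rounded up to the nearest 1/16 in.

w = 1/2 in

Total weld length L = 25 in.
Required throat t_e = P_u / (φ × 0.6 F_EXX × L) = 391 / (0.75 × 0.6 × 100 × 25) = 0.3476 in.
Required leg w = t_e / 0.707 = 0.4916 in → use 1/2 in.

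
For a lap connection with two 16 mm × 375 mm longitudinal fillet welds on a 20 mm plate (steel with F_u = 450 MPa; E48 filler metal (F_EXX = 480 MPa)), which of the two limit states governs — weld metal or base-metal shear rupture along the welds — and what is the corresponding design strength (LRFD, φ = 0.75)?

φR_n ≈ 1830 kN (weld metal governs)

t_e = 0.707 × 16 = 11.31 mm; L = 750 mm.
Weld metal: φR_n = 0.75 × 0.6 × 480 × 11.31 × 750 × 10⁻³ = 1833 kN.
Base metal (shear rupture): φR_n = 0.75 × 0.6 × 450 × 20 × 750 × 10⁻³ = 3038 kN.
Governing: weld metal.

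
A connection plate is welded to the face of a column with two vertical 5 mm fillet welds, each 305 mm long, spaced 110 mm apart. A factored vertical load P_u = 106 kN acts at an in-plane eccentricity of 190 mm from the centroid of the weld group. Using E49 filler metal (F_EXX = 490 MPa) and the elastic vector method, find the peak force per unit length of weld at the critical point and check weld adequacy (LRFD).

Total weld length L_w = 610 mm. Treat welds as unit-width lines.
Polar moment about centroid: J = 2[d³/12 + d(b/2)²] = 2[305³/12 + 305×55²] = 6574000 mm³.
Direct shear f_v = P/L_w = 106×10³ / 610 = 173.8 N/mm (vertical).
Torsion M = P·e = 106×10³ × 190 = 20140000 N·mm.
Critical point at (x, y) = (55, 152.5) from centroid. f_tx = M·y/J = 467.2 N/mm; f_ty = M·x/J = 168.5 N/mm.
Resultant f_max = √[f_tx² + (f_v + f_ty)²] = √[467.2² + (173.8 + 168.5)²] = 579.2 N/mm.
Capacity per unit length: φr_n = 0.75 × 0.6 × 490 × (0.707 × 5) = 779.5 N/mm.
579.2 ≤ 779.5 → adequate.

f_max ≈ 579 N/mm; adequate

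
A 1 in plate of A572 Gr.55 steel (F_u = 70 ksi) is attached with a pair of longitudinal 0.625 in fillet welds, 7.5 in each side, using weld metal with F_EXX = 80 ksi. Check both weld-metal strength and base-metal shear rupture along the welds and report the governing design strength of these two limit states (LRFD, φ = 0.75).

φR_n ≈ 239 kips (weld metal governs)

t_e = 0.707 × 0.625 = 0.4419 in; L = 15 in.
Weld metal: φR_n = 0.75 × 0.6 × 80 × 0.4419 × 15 = 238.6 kips.
Base metal (shear rupture): φR_n = 0.75 × 0.6 × 70 × 1 × 15 = 472.5 kips.
Governing: weld metal.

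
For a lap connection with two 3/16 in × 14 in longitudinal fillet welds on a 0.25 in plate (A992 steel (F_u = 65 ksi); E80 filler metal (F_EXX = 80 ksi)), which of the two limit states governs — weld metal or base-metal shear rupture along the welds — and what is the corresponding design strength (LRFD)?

φR_n ≈ 134 kips (weld metal governs)

t_e = 0.707 × 0.1875 = 0.1326 in; L = 28 in.
Weld metal: φR_n = 0.75 × 0.6 × 80 × 0.1326 × 28 = 133.6 kips.
Base metal (shear rupture): φR_n = 0.75 × 0.6 × 65 × 0.25 × 28 = 204.8 kips.
Governing: weld metal.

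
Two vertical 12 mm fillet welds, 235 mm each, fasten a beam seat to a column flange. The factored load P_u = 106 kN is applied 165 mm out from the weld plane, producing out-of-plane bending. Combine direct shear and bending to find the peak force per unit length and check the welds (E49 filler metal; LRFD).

f_max ≈ 977 N/mm; adequate

E49XX → F_EXX = 490 MPa.
L_w = 2 × 235 = 470 mm; section modulus (unit throat) S = 2 × L²/6 = 18410 mm².
Direct shear f_v = P/L_w = 106×10³/470 = 225.5 N/mm.
Moment M = P × e = 106×10³ × 165 = 17490000 N·mm; bending f_b = M/S = 950.1 N/mm.
f_max = √(f_v² + f_b²) = √(225.5² + 950.1²) = 976.5 N/mm.
φr_n = 0.75 × 0.6 × 490 × (0.707 × 12) = 1871 N/mm → adequate.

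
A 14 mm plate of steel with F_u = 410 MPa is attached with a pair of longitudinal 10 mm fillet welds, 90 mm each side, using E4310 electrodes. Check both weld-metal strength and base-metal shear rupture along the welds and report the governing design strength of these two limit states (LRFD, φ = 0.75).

φR_n ≈ 246 kN (weld metal governs)

E43XX → F_EXX = 430 MPa.
t_e = 0.707 × 10 = 7.07 mm; L = 180 mm.
Weld metal: φR_n = 0.75 × 0.6 × 430 × 7.07 × 180 × 10⁻³ = 246.2 kN.
Base metal (shear rupture): φR_n = 0.75 × 0.6 × 410 × 14 × 180 × 10⁻³ = 464.9 kN.
Governing: weld metal.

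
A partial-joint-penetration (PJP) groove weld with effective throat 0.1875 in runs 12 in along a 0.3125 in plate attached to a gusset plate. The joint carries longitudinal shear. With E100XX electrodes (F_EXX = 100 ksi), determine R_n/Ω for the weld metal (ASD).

Effective throat (given) t_e = 0.1875 in.
A_we = 0.1875 × 12 = 2.25 in².
F_nw = 0.6 F_EXX = 60 ksi.
R_n/Ω = (60 × 2.25) / 2.0 = 67.5 kips.

R_n/Ω ≈ 67.5 kips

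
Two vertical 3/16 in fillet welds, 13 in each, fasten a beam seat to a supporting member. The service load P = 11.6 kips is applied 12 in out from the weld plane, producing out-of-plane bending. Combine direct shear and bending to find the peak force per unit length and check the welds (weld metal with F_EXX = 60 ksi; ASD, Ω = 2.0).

f_max ≈ 2.51 kip/in; NOT adequate

L_w = 2 × 13 = 26 in; section modulus (unit throat) S = 2 × L²/6 = 56.33 in².
Direct shear f_v = P/L_w = 11.6/26 = 0.4462 kip/in.
Moment M = P × e = 11.6 × 12 = 139.2 kip·in; bending f_b = M/S = 2.471 kip/in.
f_max = √(f_v² + f_b²) = √(0.4462² + 2.471²) = 2.511 kip/in.
r_n/Ω = (1/2.0) × 0.6 × 60 × (0.707 × 0.1875) = 2.386 kip/in → NOT adequate.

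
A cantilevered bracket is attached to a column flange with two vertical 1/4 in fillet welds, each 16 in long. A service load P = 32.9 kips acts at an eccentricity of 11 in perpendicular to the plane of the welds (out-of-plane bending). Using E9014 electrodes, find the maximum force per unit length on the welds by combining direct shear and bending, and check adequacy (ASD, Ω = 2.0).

E90XX → F_EXX = 90 ksi.
L_w = 2 × 16 = 32 in; section modulus (unit throat) S = 2 × L²/6 = 85.33 in².
Direct shear f_v = P/L_w = 32.9/32 = 1.028 kip/in.
Moment M = P × e = 32.9 × 11 = 361.9 kip·in; bending f_b = M/S = 4.241 kip/in.
f_max = √(f_v² + f_b²) = √(1.028² + 4.241²) = 4.364 kip/in.
r_n/Ω = (1/2.0) × 0.6 × 90 × (0.707 × 0.25) = 4.772 kip/in → adequate.

f_max ≈ 4.36 kip/in; adequate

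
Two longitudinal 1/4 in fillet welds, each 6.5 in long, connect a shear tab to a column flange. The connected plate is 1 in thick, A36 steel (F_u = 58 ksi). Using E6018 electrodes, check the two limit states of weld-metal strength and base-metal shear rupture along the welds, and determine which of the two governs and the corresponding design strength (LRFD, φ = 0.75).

φR_n ≈ 62 kips (weld metal governs)

E60XX → F_EXX = 60 ksi.
t_e = 0.707 × 0.25 = 0.1767 in; L = 13 in.
Weld metal: φR_n = 0.75 × 0.6 × 60 × 0.1767 × 13 = 62.04 kips.
Base metal (shear rupture): φR_n = 0.75 × 0.6 × 58 × 1 × 13 = 339.3 kips.
Governing: weld metal.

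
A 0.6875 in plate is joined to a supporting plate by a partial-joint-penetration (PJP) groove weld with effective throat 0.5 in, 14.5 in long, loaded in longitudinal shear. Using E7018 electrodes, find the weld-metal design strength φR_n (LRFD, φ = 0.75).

φR_n ≈ 228 kip

E70XX → F_EXX = 70 ksi.
Effective throat (given) t_e = 0.5 in.
A_we = 0.5 × 14.5 = 7.25 in².
F_nw = 0.6 F_EXX = 42 ksi.
φR_n = 0.75 × 42 × 7.25 = 228.4 kip.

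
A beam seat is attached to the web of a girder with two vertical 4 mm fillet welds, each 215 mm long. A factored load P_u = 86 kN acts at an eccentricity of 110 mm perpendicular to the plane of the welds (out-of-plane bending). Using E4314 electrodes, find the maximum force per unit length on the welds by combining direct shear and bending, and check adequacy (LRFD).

f_max ≈ 646 N/mm; NOT adequate

E43XX → F_EXX = 430 MPa.
L_w = 2 × 215 = 430 mm; section modulus (unit throat) S = 2 × L²/6 = 15410 mm².
Direct shear f_v = P/L_w = 86×10³/430 = 200 N/mm.
Moment M = P × e = 86×10³ × 110 = 9460000 N·mm; bending f_b = M/S = 614 N/mm.
f_max = √(f_v² + f_b²) = √(200² + 614²) = 645.7 N/mm.
φr_n = 0.75 × 0.6 × 430 × (0.707 × 4) = 547.2 N/mm → NOT adequate.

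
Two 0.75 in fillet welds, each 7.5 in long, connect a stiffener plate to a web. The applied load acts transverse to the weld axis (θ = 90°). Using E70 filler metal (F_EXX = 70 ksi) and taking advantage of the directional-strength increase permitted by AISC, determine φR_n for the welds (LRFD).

t_e = 0.707 × 0.75 = 0.5302 in; A_we = 0.5302 × 15 = 7.954 in².
Directional factor: 1.0 + 0.5 sin^1.5(90°) = 1.5.
F_nw = 0.6 × 70 × 1.5 = 63 ksi.
φR_n = 0.75 × 63 × 7.954 = 375.8 kip.

φR_n ≈ 376 kip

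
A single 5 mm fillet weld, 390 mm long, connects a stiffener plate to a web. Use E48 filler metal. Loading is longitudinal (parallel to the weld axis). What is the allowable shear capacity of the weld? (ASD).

E48XX → F_EXX = 480 MPa.
Effective throat t_e = 0.707 × 5 = 3.535 mm.
Total length L = 390 mm; A_we = 3.535 × 390 = 1379 mm².
F_nw = 0.6 F_EXX = 0.6 × 480 = 288 MPa.
R_n = 288 × 1379 × 10⁻³ = 397.1 kN; R_n/Ω = 397.1/2.0 = 198.5 kN.

R_n/Ω ≈ 199 kN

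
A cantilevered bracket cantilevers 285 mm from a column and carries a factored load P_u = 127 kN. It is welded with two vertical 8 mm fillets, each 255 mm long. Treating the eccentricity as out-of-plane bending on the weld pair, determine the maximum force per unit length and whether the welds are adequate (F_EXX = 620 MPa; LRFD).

L_w = 2 × 255 = 510 mm; section modulus (unit throat) S = 2 × L²/6 = 21680 mm².
Direct shear f_v = P/L_w = 127×10³/510 = 249 N/mm.
Moment M = P × e = 127×10³ × 285 = 36195000 N·mm; bending f_b = M/S = 1670 N/mm.
f_max = √(f_v² + f_b²) = √(249² + 1670²) = 1688 N/mm.
φr_n = 0.75 × 0.6 × 620 × (0.707 × 8) = 1578 N/mm → NOT adequate.

f_max ≈ 1690 N/mm; NOT adequate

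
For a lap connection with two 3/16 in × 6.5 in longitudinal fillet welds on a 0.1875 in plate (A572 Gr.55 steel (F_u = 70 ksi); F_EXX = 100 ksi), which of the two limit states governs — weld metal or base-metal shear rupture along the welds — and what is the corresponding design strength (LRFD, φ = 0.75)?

φR_n ≈ 76.8 kip (base-metal shear rupture governs)

t_e = 0.707 × 0.1875 = 0.1326 in; L = 13 in.
Weld metal: φR_n = 0.75 × 0.6 × 100 × 0.1326 × 13 = 77.55 kip.
Base metal (shear rupture): φR_n = 0.75 × 0.6 × 70 × 0.1875 × 13 = 76.78 kip.
Governing: base-metal shear rupture.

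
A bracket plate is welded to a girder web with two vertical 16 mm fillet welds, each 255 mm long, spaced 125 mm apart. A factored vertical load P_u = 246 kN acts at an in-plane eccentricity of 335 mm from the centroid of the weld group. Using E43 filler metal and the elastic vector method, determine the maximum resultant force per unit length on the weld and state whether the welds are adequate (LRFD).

E43XX → F_EXX = 430 MPa.
Total weld length L_w = 510 mm. Treat welds as unit-width lines.
Polar moment about centroid: J = 2[d³/12 + d(b/2)²] = 2[255³/12 + 255×62.5²] = 4756000 mm³.
Direct shear f_v = P/L_w = 246×10³ / 510 = 482.4 N/mm (vertical).
Torsion M = P·e = 246×10³ × 335 = 82410000 N·mm.
Critical point at (x, y) = (62.5, 127.5) from centroid. f_tx = M·y/J = 2209 N/mm; f_ty = M·x/J = 1083 N/mm.
Resultant f_max = √[f_tx² + (f_v + f_ty)²] = √[2209² + (482.4 + 1083)²] = 2708 N/mm.
Capacity per unit length: φr_n = 0.75 × 0.6 × 430 × (0.707 × 16) = 2189 N/mm.
2708 > 2189 → NOT adequate.

f_max ≈ 2710 N/mm; NOT adequate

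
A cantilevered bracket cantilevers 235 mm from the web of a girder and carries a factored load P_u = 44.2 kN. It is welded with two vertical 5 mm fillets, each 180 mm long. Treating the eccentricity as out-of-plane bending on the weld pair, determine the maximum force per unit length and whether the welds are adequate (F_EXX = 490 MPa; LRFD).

L_w = 2 × 180 = 360 mm; section modulus (unit throat) S = 2 × L²/6 = 10800 mm².
Direct shear f_v = P/L_w = 44.2×10³/360 = 122.8 N/mm.
Moment M = P × e = 44.2×10³ × 235 = 10387000 N·mm; bending f_b = M/S = 961.8 N/mm.
f_max = √(f_v² + f_b²) = √(122.8² + 961.8²) = 969.6 N/mm.
φr_n = 0.75 × 0.6 × 490 × (0.707 × 5) = 779.5 N/mm → NOT adequate.

f_max ≈ 970 N/mm; NOT adequate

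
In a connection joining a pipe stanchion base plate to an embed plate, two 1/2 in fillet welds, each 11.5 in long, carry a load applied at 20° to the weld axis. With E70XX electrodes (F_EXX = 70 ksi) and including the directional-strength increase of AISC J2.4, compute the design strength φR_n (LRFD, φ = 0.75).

t_e = 0.707 × 0.5 = 0.3535 in; A_we = 0.3535 × 23 = 8.13 in².
Directional factor: 1.0 + 0.5 sin^1.5(20°) = 1.1.
F_nw = 0.6 × 70 × 1.1 = 46.2 ksi.
φR_n = 0.75 × 46.2 × 8.13 = 281.7 kips.

φR_n ≈ 282 kips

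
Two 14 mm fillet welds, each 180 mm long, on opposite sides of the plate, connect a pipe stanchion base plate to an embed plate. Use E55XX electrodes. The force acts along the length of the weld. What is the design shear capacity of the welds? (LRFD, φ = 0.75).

E55XX → F_EXX = 550 MPa.
Effective throat t_e = 0.707 × 14 = 9.898 mm.
Total length L = 360 mm; A_we = 9.898 × 360 = 3563 mm².
F_nw = 0.6 F_EXX = 0.6 × 550 = 330 MPa.
φR_n = 0.75 × 330 × 3563 × 10⁻³ = 881.9 kN.

φR_n ≈ 882 kN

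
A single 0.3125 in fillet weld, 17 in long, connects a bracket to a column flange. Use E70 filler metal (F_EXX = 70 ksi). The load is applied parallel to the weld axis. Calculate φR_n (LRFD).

Effective throat t_e = 0.707 × 0.3125 = 0.2209 in.
Total length L = 17 in; A_we = 0.2209 × 17 = 3.756 in².
F_nw = 0.6 F_EXX = 0.6 × 70 = 42 ksi.
φR_n = 0.75 × 42 × 3.756 = 118.3 kips.

φR_n ≈ 118 kips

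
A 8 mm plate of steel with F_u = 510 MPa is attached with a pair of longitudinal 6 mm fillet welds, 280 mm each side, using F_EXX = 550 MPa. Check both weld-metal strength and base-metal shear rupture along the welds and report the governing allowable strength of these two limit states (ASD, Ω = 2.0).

R_n/Ω ≈ 392 kN (weld metal governs)

t_e = 0.707 × 6 = 4.242 mm; L = 560 mm.
Weld metal: R_n/Ω = (1/2.0) × 0.6 × 550 × 4.242 × 560 × 10⁻³ = 392 kN.
Base metal (shear rupture): R_n/Ω = (1/2.0) × 0.6 × 510 × 8 × 560 × 10⁻³ = 685.4 kN.
Governing: weld metal.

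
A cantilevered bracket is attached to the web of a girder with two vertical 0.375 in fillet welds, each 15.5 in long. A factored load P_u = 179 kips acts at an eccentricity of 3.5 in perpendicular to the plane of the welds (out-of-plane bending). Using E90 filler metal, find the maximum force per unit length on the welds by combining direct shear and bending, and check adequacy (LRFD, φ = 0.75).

f_max ≈ 9.72 kip/in; adequate

E90XX → F_EXX = 90 ksi.
L_w = 2 × 15.5 = 31 in; section modulus (unit throat) S = 2 × L²/6 = 80.08 in².
Direct shear f_v = P/L_w = 179/31 = 5.774 kip/in.
Moment M = P × e = 179 × 3.5 = 626.5 kip·in; bending f_b = M/S = 7.823 kip/in.
f_max = √(f_v² + f_b²) = √(5.774² + 7.823²) = 9.723 kip/in.
φr_n = 0.75 × 0.6 × 90 × (0.707 × 0.375) = 10.74 kip/in → adequate.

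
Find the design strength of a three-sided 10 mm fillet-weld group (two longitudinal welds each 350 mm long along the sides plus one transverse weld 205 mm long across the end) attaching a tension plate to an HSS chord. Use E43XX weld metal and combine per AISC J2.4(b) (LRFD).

φR_n ≈ 1240 kN

E43XX → F_EXX = 430 MPa.
t_e = 0.707 × 10 = 7.07 mm.
R_nwl = 0.6 × 430 × 7.07 × 700 × 10⁻³ = 1277 kN (longitudinal, 2 welds).
R_nwt = 0.6 × 430 × 7.07 × 205 × 10⁻³ = 373.9 kN (transverse, base value).
(i) R_nwl + R_nwt = 1651 kN; (ii) 0.85 R_nwl + 1.5 R_nwt = 1646 kN.
R_n = max = 1651 kN [governs: (i)]; φR_n = 1238 kN.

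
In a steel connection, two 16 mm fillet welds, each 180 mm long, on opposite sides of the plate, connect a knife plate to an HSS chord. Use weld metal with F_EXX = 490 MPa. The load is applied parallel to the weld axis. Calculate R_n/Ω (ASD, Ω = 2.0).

R_n/Ω ≈ 599 kN

Effective throat t_e = 0.707 × 16 = 11.31 mm.
Total length L = 360 mm; A_we = 11.31 × 360 = 4072 mm².
F_nw = 0.6 F_EXX = 0.6 × 490 = 294 MPa.
R_n = 294 × 4072 × 10⁻³ = 1197 kN; R_n/Ω = 1197/2.0 = 598.6 kN.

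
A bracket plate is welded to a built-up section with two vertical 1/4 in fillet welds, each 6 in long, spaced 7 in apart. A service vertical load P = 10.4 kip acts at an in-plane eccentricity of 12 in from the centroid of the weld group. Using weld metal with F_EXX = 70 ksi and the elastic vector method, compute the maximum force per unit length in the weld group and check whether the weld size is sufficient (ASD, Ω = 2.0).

f_max ≈ 3.84 kip/in; NOT adequate

Total weld length L_w = 12 in. Treat welds as unit-width lines.
Polar moment about centroid: J = 2[d³/12 + d(b/2)²] = 2[6³/12 + 6×3.5²] = 183 in³.
Direct shear f_v = P/L_w = 10.4 / 12 = 0.8667 kip/in (vertical).
Torsion M = P·e = 10.4 × 12 = 124.8 kip·in.
Critical point at (x, y) = (3.5, 3) from centroid. f_tx = M·y/J = 2.046 kip/in; f_ty = M·x/J = 2.387 kip/in.
Resultant f_max = √[f_tx² + (f_v + f_ty)²] = √[2.046² + (0.8667 + 2.387)²] = 3.843 kip/in.
Capacity per unit length: r_n/Ω = (1/2.0) × 0.6 × 70 × (0.707 × 0.25) = 3.712 kip/in.
3.843 > 3.712 → NOT adequate.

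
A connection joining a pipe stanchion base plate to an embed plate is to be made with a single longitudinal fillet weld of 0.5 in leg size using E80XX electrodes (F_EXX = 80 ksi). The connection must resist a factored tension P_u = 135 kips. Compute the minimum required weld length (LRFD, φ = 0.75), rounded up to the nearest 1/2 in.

Throat t_e = 0.707 × 0.5 = 0.3535 in.
φr_n = 0.75 × 0.6 × 80 × 0.3535 = 12.73 kips/in.
L_req = P_u / φr_n = 135 / 12.73 = 10.61 in total.
Round up → use L = 11 in.

L = 11 in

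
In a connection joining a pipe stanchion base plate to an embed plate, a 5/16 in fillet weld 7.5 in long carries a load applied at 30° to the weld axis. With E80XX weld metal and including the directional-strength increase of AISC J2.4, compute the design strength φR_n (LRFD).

φR_n ≈ 70.2 kips

E80XX → F_EXX = 80 ksi.
t_e = 0.707 × 0.3125 = 0.2209 in; A_we = 0.2209 × 7.5 = 1.657 in².
Directional factor: 1.0 + 0.5 sin^1.5(30°) = 1.177.
F_nw = 0.6 × 80 × 1.177 = 56.49 ksi.
φR_n = 0.75 × 56.49 × 1.657 = 70.2 kips.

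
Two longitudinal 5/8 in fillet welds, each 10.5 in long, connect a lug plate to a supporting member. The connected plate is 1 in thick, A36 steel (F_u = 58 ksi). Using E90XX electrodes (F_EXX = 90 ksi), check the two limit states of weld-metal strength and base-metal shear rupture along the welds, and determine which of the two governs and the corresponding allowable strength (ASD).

t_e = 0.707 × 0.625 = 0.4419 in; L = 21 in.
Weld metal: R_n/Ω = (1/2.0) × 0.6 × 90 × 0.4419 × 21 = 250.5 kip.
Base metal (shear rupture): R_n/Ω = (1/2.0) × 0.6 × 58 × 1 × 21 = 365.4 kip.
Governing: weld metal.

R_n/Ω ≈ 251 kip (weld metal governs)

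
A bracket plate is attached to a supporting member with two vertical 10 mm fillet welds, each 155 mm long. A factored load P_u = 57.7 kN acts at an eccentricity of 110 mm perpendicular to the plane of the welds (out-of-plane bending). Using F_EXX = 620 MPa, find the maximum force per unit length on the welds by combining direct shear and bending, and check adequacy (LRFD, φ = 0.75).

L_w = 2 × 155 = 310 mm; section modulus (unit throat) S = 2 × L²/6 = 8008 mm².
Direct shear f_v = P/L_w = 57.7×10³/310 = 186.1 N/mm.
Moment M = P × e = 57.7×10³ × 110 = 6347000 N·mm; bending f_b = M/S = 792.5 N/mm.
f_max = √(f_v² + f_b²) = √(186.1² + 792.5²) = 814.1 N/mm.
φr_n = 0.75 × 0.6 × 620 × (0.707 × 10) = 1973 N/mm → adequate.

f_max ≈ 814 N/mm; adequate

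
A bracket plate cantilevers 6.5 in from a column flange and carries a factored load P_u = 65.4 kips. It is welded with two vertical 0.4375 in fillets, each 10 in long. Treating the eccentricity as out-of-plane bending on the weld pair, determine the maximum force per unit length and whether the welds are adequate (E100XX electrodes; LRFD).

f_max ≈ 13.2 kip/in; adequate

E100XX → F_EXX = 100 ksi.
L_w = 2 × 10 = 20 in; section modulus (unit throat) S = 2 × L²/6 = 33.33 in².
Direct shear f_v = P/L_w = 65.4/20 = 3.27 kip/in.
Moment M = P × e = 65.4 × 6.5 = 425.1 kip·in; bending f_b = M/S = 12.75 kip/in.
f_max = √(f_v² + f_b²) = √(3.27² + 12.75²) = 13.17 kip/in.
φr_n = 0.75 × 0.6 × 100 × (0.707 × 0.4375) = 13.92 kip/in → adequate.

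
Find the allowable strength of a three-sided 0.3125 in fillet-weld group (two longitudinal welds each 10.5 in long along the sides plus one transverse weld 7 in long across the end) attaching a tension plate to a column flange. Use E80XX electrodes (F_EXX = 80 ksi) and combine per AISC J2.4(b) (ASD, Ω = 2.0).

t_e = 0.707 × 0.3125 = 0.2209 in.
R_nwl = 0.6 × 80 × 0.2209 × 21 = 222.7 kips (longitudinal, 2 welds).
R_nwt = 0.6 × 80 × 0.2209 × 7 = 74.23 kips (transverse, base value).
(i) R_nwl + R_nwt = 296.9 kips; (ii) 0.85 R_nwl + 1.5 R_nwt = 300.7 kips.
R_n = max = 300.7 kips [governs: (ii)]; R_n/Ω = 150.3 kips.

R_n/Ω ≈ 150 kips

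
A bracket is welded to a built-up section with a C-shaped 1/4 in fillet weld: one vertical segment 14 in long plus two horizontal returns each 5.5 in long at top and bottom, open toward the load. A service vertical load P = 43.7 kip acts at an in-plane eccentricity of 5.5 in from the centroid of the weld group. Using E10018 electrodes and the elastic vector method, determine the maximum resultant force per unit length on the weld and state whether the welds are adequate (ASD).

E100XX → F_EXX = 100 ksi.
Total weld length L_w = 25 in. Treat welds as unit-width lines.
Centroid: x̄ = 2×5.5×2.75 / 25 = 1.21 in from the vertical weld.
Polar moment about centroid: J = I_x + I_y = [14³/12 + 2×5.5×7²] + [14×1.21² + 2(5.5³/12 + 5.5×1.54²)] = 842 in³.
Direct shear f_v = P/L_w = 43.7 / 25 = 1.748 kip/in (vertical).
Torsion M = P·e = 43.7 × 5.5 = 240.35 kip·in.
Critical point at (x, y) = (4.29, 7) from centroid. f_tx = M·y/J = 1.998 kip/in; f_ty = M·x/J = 1.225 kip/in.
Resultant f_max = √[f_tx² + (f_v + f_ty)²] = √[1.998² + (1.748 + 1.225)²] = 3.582 kip/in.
Capacity per unit length: r_n/Ω = (1/2.0) × 0.6 × 100 × (0.707 × 0.25) = 5.302 kip/in.
3.582 ≤ 5.302 → adequate.

f_max ≈ 3.58 kip/in; adequate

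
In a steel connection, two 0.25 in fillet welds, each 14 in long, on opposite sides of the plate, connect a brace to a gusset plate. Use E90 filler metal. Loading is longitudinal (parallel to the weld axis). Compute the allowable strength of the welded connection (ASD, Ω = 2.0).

R_n/Ω ≈ 134 kip

E90XX → F_EXX = 90 ksi.
Effective throat t_e = 0.707 × 0.25 = 0.1767 in.
Total length L = 28 in; A_we = 0.1767 × 28 = 4.949 in².
F_nw = 0.6 F_EXX = 0.6 × 90 = 54 ksi.
R_n = 54 × 4.949 = 267.2 kip; R_n/Ω = 267.2/2.0 = 133.6 kip.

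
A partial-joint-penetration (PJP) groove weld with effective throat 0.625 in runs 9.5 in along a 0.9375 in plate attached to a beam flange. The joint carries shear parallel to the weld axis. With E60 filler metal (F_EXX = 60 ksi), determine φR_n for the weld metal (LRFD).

Effective throat (given) t_e = 0.625 in.
A_we = 0.625 × 9.5 = 5.938 in².
F_nw = 0.6 F_EXX = 36 ksi.
φR_n = 0.75 × 36 × 5.938 = 160.3 kip.

φR_n ≈ 160 kip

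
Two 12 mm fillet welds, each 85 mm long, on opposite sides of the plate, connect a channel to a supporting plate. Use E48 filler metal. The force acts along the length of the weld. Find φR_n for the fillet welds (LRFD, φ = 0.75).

φR_n ≈ 312 kN

E48XX → F_EXX = 480 MPa.
Effective throat t_e = 0.707 × 12 = 8.484 mm.
Total length L = 170 mm; A_we = 8.484 × 170 = 1442 mm².
F_nw = 0.6 F_EXX = 0.6 × 480 = 288 MPa.
φR_n = 0.75 × 288 × 1442 × 10⁻³ = 311.5 kN.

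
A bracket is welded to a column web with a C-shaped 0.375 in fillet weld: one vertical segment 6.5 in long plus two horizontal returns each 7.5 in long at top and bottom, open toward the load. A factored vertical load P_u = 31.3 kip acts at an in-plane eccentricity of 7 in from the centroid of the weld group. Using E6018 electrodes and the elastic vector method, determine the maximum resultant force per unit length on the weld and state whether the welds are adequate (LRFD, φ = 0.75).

f_max ≈ 5.35 kip/in; adequate

E60XX → F_EXX = 60 ksi.
Total weld length L_w = 21.5 in. Treat welds as unit-width lines.
Centroid: x̄ = 2×7.5×3.75 / 21.5 = 2.616 in from the vertical weld.
Polar moment about centroid: J = I_x + I_y = [6.5³/12 + 2×7.5×3.25²] + [6.5×2.616² + 2(7.5³/12 + 7.5×1.134²)] = 315.4 in³.
Direct shear f_v = P/L_w = 31.3 / 21.5 = 1.456 kip/in (vertical).
Torsion M = P·e = 31.3 × 7 = 219.1 kip·in.
Critical point at (x, y) = (4.884, 3.25) from centroid. f_tx = M·y/J = 2.258 kip/in; f_ty = M·x/J = 3.393 kip/in.
Resultant f_max = √[f_tx² + (f_v + f_ty)²] = √[2.258² + (1.456 + 3.393)²] = 5.348 kip/in.
Capacity per unit length: φr_n = 0.75 × 0.6 × 60 × (0.707 × 0.375) = 7.158 kip/in.
5.348 ≤ 7.158 → adequate.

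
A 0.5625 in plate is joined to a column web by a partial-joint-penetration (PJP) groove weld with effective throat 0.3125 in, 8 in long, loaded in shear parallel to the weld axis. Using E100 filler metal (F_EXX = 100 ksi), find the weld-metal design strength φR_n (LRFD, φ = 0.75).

φR_n ≈ 112 kips

Effective throat (given) t_e = 0.3125 in.
A_we = 0.3125 × 8 = 2.5 in².
F_nw = 0.6 F_EXX = 60 ksi.
φR_n = 0.75 × 60 × 2.5 = 112.5 kips.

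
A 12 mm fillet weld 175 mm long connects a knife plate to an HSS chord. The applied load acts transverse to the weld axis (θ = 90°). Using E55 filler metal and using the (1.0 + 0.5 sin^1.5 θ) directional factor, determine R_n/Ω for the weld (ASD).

E55XX → F_EXX = 550 MPa.
t_e = 0.707 × 12 = 8.484 mm; A_we = 8.484 × 175 = 1485 mm².
Directional factor: 1.0 + 0.5 sin^1.5(90°) = 1.5.
F_nw = 0.6 × 550 × 1.5 = 495 MPa.
R_n/Ω = (495 × 1485) / 2.0 × 10⁻³ = 367.5 kN.

R_n/Ω ≈ 367 kN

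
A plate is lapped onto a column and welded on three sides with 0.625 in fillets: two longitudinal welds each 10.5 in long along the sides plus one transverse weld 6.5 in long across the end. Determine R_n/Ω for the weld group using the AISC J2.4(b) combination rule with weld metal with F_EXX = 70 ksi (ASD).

R_n/Ω ≈ 256 kips

t_e = 0.707 × 0.625 = 0.4419 in.
R_nwl = 0.6 × 70 × 0.4419 × 21 = 389.7 kips (longitudinal, 2 welds).
R_nwt = 0.6 × 70 × 0.4419 × 6.5 = 120.6 kips (transverse, base value).
(i) R_nwl + R_nwt = 510.4 kips; (ii) 0.85 R_nwl + 1.5 R_nwt = 512.2 kips.
R_n = max = 512.2 kips [governs: (ii)]; R_n/Ω = 256.1 kips.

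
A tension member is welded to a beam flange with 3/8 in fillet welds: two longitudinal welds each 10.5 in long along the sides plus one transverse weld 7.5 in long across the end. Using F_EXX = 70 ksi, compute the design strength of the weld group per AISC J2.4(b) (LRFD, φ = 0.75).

t_e = 0.707 × 0.375 = 0.2651 in.
R_nwl = 0.6 × 70 × 0.2651 × 21 = 233.8 kip (longitudinal, 2 welds).
R_nwt = 0.6 × 70 × 0.2651 × 7.5 = 83.51 kip (transverse, base value).
(i) R_nwl + R_nwt = 317.4 kip; (ii) 0.85 R_nwl + 1.5 R_nwt = 324 kip.
R_n = max = 324 kip [governs: (ii)]; φR_n = 243 kip.

φR_n ≈ 243 kip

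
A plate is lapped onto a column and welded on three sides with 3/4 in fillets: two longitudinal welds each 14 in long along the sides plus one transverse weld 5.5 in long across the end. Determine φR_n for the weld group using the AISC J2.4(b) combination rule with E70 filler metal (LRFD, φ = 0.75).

E70XX → F_EXX = 70 ksi.
t_e = 0.707 × 0.75 = 0.5302 in.
R_nwl = 0.6 × 70 × 0.5302 × 28 = 623.6 kip (longitudinal, 2 welds).
R_nwt = 0.6 × 70 × 0.5302 × 5.5 = 122.5 kip (transverse, base value).
(i) R_nwl + R_nwt = 746.1 kip; (ii) 0.85 R_nwl + 1.5 R_nwt = 713.8 kip.
R_n = max = 746.1 kip [governs: (i)]; φR_n = 559.5 kip.

φR_n ≈ 560 kip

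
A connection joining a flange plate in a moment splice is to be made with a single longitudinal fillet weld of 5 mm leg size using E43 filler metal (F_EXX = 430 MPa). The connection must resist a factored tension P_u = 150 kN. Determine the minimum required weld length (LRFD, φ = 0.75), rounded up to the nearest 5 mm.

L = 220 mm

Throat t_e = 0.707 × 5 = 3.535 mm.
φr_n = 0.75 × 0.6 × 430 × 3.535 × 10⁻³ = 0.684 kN/mm.
L_req = P_u / φr_n = 150 / 0.684 = 219.3 mm total.
Round up → use L = 220 mm.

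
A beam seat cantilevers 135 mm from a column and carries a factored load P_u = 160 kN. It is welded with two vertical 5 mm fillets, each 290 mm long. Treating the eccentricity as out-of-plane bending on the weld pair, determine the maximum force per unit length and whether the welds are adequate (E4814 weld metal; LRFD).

E48XX → F_EXX = 480 MPa.
L_w = 2 × 290 = 580 mm; section modulus (unit throat) S = 2 × L²/6 = 28030 mm².
Direct shear f_v = P/L_w = 160×10³/580 = 275.9 N/mm.
Moment M = P × e = 160×10³ × 135 = 21600000 N·mm; bending f_b = M/S = 770.5 N/mm.
f_max = √(f_v² + f_b²) = √(275.9² + 770.5²) = 818.4 N/mm.
φr_n = 0.75 × 0.6 × 480 × (0.707 × 5) = 763.6 N/mm → NOT adequate.

f_max ≈ 818 N/mm; NOT adequate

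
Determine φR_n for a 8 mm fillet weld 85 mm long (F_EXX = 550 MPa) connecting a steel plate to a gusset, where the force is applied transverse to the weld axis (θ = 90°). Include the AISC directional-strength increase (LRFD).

φR_n ≈ 178 kN

t_e = 0.707 × 8 = 5.656 mm; A_we = 5.656 × 85 = 480.8 mm².
Directional factor: 1.0 + 0.5 sin^1.5(90°) = 1.5.
F_nw = 0.6 × 550 × 1.5 = 495 MPa.
φR_n = 0.75 × 495 × 480.8 × 10⁻³ = 178.5 kN.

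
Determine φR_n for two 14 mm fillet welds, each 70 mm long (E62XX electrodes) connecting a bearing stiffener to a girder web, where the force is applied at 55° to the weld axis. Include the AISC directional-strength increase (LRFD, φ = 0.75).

E62XX → F_EXX = 620 MPa.
t_e = 0.707 × 14 = 9.898 mm; A_we = 9.898 × 140 = 1386 mm².
Directional factor: 1.0 + 0.5 sin^1.5(55°) = 1.371.
F_nw = 0.6 × 620 × 1.371 = 509.9 MPa.
φR_n = 0.75 × 509.9 × 1386 × 10⁻³ = 529.9 kN.

φR_n ≈ 530 kN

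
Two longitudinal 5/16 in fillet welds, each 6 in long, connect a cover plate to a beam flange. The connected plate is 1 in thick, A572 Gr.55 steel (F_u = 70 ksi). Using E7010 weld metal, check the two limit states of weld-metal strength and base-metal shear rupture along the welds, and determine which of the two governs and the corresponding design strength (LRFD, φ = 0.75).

φR_n ≈ 83.5 kip (weld metal governs)

E70XX → F_EXX = 70 ksi.
t_e = 0.707 × 0.3125 = 0.2209 in; L = 12 in.
Weld metal: φR_n = 0.75 × 0.6 × 70 × 0.2209 × 12 = 83.51 kip.
Base metal (shear rupture): φR_n = 0.75 × 0.6 × 70 × 1 × 12 = 378 kip.
Governing: weld metal.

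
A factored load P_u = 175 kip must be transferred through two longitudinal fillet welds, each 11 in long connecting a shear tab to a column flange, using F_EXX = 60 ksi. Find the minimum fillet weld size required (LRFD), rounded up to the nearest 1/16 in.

Total weld length L = 22 in.
Required throat t_e = P_u / (φ × 0.6 F_EXX × L) = 175 / (0.75 × 0.6 × 60 × 22) = 0.2946 in.
Required leg w = t_e / 0.707 = 0.4167 in → use 7/16 in.

w = 7/16 in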